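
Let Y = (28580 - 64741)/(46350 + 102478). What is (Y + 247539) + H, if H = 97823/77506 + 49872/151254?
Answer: 3271891592364248663/13217609198196 ≈ 2.4754e+5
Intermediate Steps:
Y = -36161/148828 ≈ -0.24297
H = 282749989/177622614 (H = 97823*(1/77506) + 49872*(1/151254) = 8893/7046 + 8312/25209 = 282749989/177622614 ≈ 1.5919)
(Y + 247539) + H = (-36161/148828 + 247539) + 282749989/177622614 = 36840698131/148828 + 282749989/177622614 = 3271891592364248663/13217609198196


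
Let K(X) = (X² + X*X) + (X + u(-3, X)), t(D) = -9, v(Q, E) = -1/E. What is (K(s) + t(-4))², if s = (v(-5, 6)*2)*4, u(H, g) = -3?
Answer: 7744/81 ≈ 95.605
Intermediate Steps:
s = -4/3 (s = (-1/6*2)*4 = (-1*⅙*2)*4 = -⅙*2*4 = -⅓*4 = -4/3 ≈ -1.3333)
K(X) = -3 + X + 2*X² (K(X) = (X² + X*X) + (X - 3) = (X² + X²) + (-3 + X) = 2*X² + (-3 + X) = -3 + X + 2*X²)
(K(s) + t(-4))² = ((-3 - 4/3 + 2*(-4/3)²) - 9)² = ((-3 - 4/3 + 2*(16/9)) - 9)² = ((-3 - 4/3 + 32/9) - 9)² = (-7/9 - 9)² = (-88/9)² = 7744/81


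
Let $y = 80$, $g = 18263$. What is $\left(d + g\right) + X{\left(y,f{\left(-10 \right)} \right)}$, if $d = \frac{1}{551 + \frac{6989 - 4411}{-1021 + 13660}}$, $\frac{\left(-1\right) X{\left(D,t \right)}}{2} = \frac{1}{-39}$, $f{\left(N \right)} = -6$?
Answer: $\frac{4962071763674}{271700013} \approx 18263.0$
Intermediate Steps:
$X{\left(D,t \right)} = \frac{2}{39}$ ($X{\left(D,t \right)} = - \frac{2}{-39} = \left(-2\right) \left(- \frac{1}{39}\right) = \frac{2}{39}$)
$d = \frac{12639}{6966667}$ ($d = \frac{1}{551 + \frac{2578}{12639}} = \frac{1}{\frac{6966667}{12639}} = \frac{12639}{6966667} \approx 0.0018142$)
$\left(d + g\right) + X{\left(y,f{\left(-10 \right)} \right)} = \left(\frac{12639}{6966667} + 18263\right) + \frac{2}{39} = \frac{127232252060}{6966667} + \frac{2}{39} = \frac{4962071763674}{271700013}$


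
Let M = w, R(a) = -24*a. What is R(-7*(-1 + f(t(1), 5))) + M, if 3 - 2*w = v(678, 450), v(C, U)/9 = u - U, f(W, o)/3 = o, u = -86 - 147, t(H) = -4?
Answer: 5427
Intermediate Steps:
u = -233
f(W, o) = 3*o
v(C, U) = -2097 - 9*U (v(C, U) = 9*(-233 - U) = -2097 - 9*U)
w = 3075 (w = 3/2 - (-2097 - 9*450)/2 = 3/2 - (-2097 - 4050)/2 = 3/2 - ½*(-6147) = 3/2 + 6147/2 = 3075)
M = 3075
R(-7*(-1 + f(t(1), 5))) + M = -(-168)*(-1 + 3*5) + 3075 = -(-168)*(-1 + 15) + 3075 = -(-168)*14 + 3075 = -24*(-98) + 3075 = 2352 + 3075 = 5427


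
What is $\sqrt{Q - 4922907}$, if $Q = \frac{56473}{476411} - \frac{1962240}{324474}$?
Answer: $\frac{4 i \sqrt{1208471277594113602925666}}{1981833113} \approx 2218.8 i$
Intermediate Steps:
$Q = - \frac{152751450073}{25763830469}$ ($Q = 56473 \cdot \frac{1}{476411} - \frac{327040}{54079} = \frac{56473}{476411} - \frac{327040}{54079} = - \frac{152751450073}{25763830469} \approx -5.9289$)
$\sqrt{Q - 4922907} = \sqrt{- \frac{152751450073}{25763830469} - 4922907} = \sqrt{- \frac{126833094114103456}{25763830469}} = \frac{4 i \sqrt{1208471277594113602925666}}{1981833113}$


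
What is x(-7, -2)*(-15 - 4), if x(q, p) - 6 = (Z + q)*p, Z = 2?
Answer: -304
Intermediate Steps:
x(q, p) = 6 + p*(2 + q) (x(q, p) = 6 + (2 + q)*p = 6 + p*(2 + q))
x(-7, -2)*(-15 - 4) = (6 + 2*(-2) - 2*(-7))*(-15 - 4) = (6 - 4 + 14)*(-19) = 16*(-19) = -304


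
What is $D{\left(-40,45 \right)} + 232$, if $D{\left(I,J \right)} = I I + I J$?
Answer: $32$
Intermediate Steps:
$D{\left(I,J \right)} = I^{2} + I J$
$D{\left(-40,45 \right)} + 232 = - 40 \left(-40 + 45\right) + 232 = \left(-40\right) 5 + 232 = -200 + 232 = 32$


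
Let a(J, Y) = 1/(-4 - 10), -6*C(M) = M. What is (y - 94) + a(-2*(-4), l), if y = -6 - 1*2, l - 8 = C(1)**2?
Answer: -1429/14 ≈ -102.07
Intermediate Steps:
C(M) = -M/6
l = 289/36 (l = 8 + (-1/6*1)**2 = 8 + (-1/6)**2 = 8 + 1/36 = 289/36 ≈ 8.0278)
y = -8 (y = -6 - 2 = -8)
a(J, Y) = -1/14 (a(J, Y) = 1/(-14) = -1/14)
(y - 94) + a(-2*(-4), l) = (-8 - 94) - 1/14 = -102 - 1/14 = -1429/14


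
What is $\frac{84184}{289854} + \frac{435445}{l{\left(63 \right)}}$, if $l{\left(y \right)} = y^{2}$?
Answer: $\frac{7030533407}{63912807} \approx 110.0$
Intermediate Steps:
$\frac{84184}{289854} + \frac{435445}{l{\left(63 \right)}} = \frac{84184}{289854} + \frac{435445}{63^{2}} = 84184 \cdot \frac{1}{289854} + \frac{435445}{3969} = \frac{42092}{144927} + 435445 \cdot \frac{1}{3969} = \frac{42092}{144927} + \frac{435445}{3969} = \frac{7030533407}{63912807}$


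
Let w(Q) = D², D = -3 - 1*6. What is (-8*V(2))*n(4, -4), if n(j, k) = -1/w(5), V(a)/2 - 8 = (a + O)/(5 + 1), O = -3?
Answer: 376/243 ≈ 1.5473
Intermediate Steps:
D = -9 (D = -3 - 6 = -9)
w(Q) = 81 (w(Q) = (-9)² = 81)
V(a) = 15 + a/3 (V(a) = 16 + 2*((a - 3)/(5 + 1)) = 16 + 2*((-3 + a)/6) = 16 + 2*((-3 + a)*(⅙)) = 16 + 2*(-½ + a/6) = 16 + (-1 + a/3) = 15 + a/3)
n(j, k) = -1/81
(-8*V(2))*n(4, -4) = -8*(15 + (⅓)*2)*(-1/81) = -8*(15 + ⅔)*(-1/81) = -8*47/3*(-1/81) = -376/3*(-1/81) = 376/243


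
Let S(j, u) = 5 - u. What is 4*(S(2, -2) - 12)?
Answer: -20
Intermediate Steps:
4*(S(2, -2) - 12) = 4*((5 - 1*(-2)) - 12) = 4*((5 + 2) - 12) = 4*(7 - 12) = 4*(-5) = -20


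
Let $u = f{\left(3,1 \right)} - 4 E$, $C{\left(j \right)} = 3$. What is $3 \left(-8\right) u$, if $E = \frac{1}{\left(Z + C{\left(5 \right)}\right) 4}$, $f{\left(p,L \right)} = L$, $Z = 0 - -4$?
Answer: $- \frac{144}{7} \approx -20.571$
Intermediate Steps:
$Z = 4$ ($Z = 0 + 4 = 4$)
$E = \frac{1}{28}$ ($E = \frac{1}{\left(4 + 3\right) 4} = \frac{1}{7 \cdot 4} = \frac{1}{28} \approx 0.035714$)
$u = \frac{6}{7}$ ($u = 1 - \frac{1}{7} = \frac{6}{7} \approx 0.85714$)
$3 \left(-8\right) u = 3 \left(-8\right) \frac{6}{7} = \left(-24\right) \frac{6}{7} = - \frac{144}{7}$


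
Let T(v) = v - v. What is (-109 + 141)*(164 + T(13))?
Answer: 5248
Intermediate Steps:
T(v) = 0
(-109 + 141)*(164 + T(13)) = (-109 + 141)*(164 + 0) = 32*164 = 5248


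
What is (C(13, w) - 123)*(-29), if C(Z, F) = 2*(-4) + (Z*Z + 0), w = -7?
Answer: -1102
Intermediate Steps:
C(Z, F) = -8 + Z² (C(Z, F) = -8 + (Z² + 0) = -8 + Z²)
(C(13, w) - 123)*(-29) = ((-8 + 13²) - 123)*(-29) = ((-8 + 169) - 123)*(-29) = (161 - 123)*(-29) = 38*(-29) = -1102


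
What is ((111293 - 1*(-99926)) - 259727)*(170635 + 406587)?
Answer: -27999884776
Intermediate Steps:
((111293 - 1*(-99926)) - 259727)*(170635 + 406587) = ((111293 + 99926) - 259727)*577222 = (211219 - 259727)*577222 = -48508*577222 = -27999884776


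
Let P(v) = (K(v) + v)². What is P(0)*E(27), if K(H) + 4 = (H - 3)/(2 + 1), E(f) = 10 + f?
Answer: 925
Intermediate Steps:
K(H) = -5 + H/3 (K(H) = -4 + (H - 3)/(2 + 1) = -4 + (-3 + H)/3 = -4 + (-3 + H)*(⅓) = -4 + (-1 + H/3) = -5 + H/3)
P(v) = (-5 + 4*v/3)² (P(v) = ((-5 + v/3) + v)² = (-5 + 4*v/3)²)
P(0)*E(27) = ((-15 + 4*0)²/9)*(10 + 27) = ((-15 + 0)²/9)*37 = ((⅑)*(-15)²)*37 = ((⅑)*225)*37 = 25*37 = 925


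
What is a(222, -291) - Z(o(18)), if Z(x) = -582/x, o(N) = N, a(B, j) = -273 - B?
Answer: -1388/3 ≈ -462.67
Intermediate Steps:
a(222, -291) - Z(o(18)) = (-273 - 1*222) - (-582)/18 = (-273 - 222) - (-582)/18 = -495 - 1*(-97/3) = -495 + 97/3 = -1388/3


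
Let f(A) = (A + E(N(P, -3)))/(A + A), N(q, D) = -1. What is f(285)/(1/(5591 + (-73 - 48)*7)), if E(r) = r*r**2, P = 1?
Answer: 673648/285 ≈ 2363.7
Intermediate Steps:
E(r) = r**3
f(A) = (-1 + A)/(2*A) (f(A) = (A + (-1)**3)/(A + A) = (A - 1)/((2*A)) = (-1 + A)*(1/(2*A)) = (-1 + A)/(2*A))
f(285)/(1/(5591 + (-73 - 48)*7)) = ((1/2)*(-1 + 285)/285)/(1/(5591 + (-73 - 48)*7)) = ((1/2)*(1/285)*284)/(1/(5591 - 121*7)) = 142/(285*(1/(5591 - 847))) = 142/(285*(1/4744)) = (142/285)*4744 = 673648/285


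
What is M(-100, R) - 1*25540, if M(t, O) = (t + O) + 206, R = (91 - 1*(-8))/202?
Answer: -5137569/202 ≈ -25434.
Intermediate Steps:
R = 99/202 (R = (91 + 8)*(1/202) = 99*(1/202) = 99/202 ≈ 0.49010)
M(t, O) = 206 + O + t (M(t, O) = (O + t) + 206 = 206 + O + t)
M(-100, R) - 1*25540 = (206 + 99/202 - 100) - 1*25540 = 21511/202 - 25540 = -5137569/202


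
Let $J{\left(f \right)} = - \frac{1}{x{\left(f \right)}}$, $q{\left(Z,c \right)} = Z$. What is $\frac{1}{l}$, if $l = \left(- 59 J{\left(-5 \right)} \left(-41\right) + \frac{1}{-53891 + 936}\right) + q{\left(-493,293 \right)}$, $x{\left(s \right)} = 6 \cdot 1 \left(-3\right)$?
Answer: $- \frac{953190}{341824543} \approx -0.0027885$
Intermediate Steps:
$x{\left(s \right)} = -18$ ($x{\left(s \right)} = 6 \left(-3\right) = -18$)
$J{\left(f \right)} = \frac{1}{18}$ ($J{\left(f \right)} = - \frac{1}{-18} = \left(-1\right) \left(- \frac{1}{18}\right) = \frac{1}{18}$)
$l = - \frac{341824543}{953190}$ ($l = \left(\left(-59\right) \frac{1}{18} \left(-41\right) + \frac{1}{-53891 + 936}\right) - 493 = \left(\left(- \frac{59}{18}\right) \left(-41\right) + \frac{1}{-52955}\right) - 493 = \left(\frac{2419}{18} - \frac{1}{52955}\right) - 493 = \frac{128098127}{953190} - 493 = - \frac{341824543}{953190} \approx -358.61$)
$\frac{1}{l} = \frac{1}{- \frac{341824543}{953190}} = - \frac{953190}{341824543}$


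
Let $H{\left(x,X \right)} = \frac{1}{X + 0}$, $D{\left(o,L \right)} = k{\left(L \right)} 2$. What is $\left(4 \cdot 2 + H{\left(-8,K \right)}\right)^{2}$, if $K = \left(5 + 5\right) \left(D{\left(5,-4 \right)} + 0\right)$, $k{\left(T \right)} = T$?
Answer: $\frac{408321}{6400} \approx 63.8$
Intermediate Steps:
$D{\left(o,L \right)} = 2 L$ ($D{\left(o,L \right)} = L 2 = 2 L$)
$K = -80$ ($K = \left(5 + 5\right) \left(2 \left(-4\right) + 0\right) = 10 \left(-8 + 0\right) = 10 \left(-8\right) = -80$)
$H{\left(x,X \right)} = \frac{1}{X}$
$\left(4 \cdot 2 + H{\left(-8,K \right)}\right)^{2} = \left(4 \cdot 2 + \frac{1}{-80}\right)^{2} = \left(8 - \frac{1}{80}\right)^{2} = \left(\frac{639}{80}\right)^{2} = \frac{408321}{6400}$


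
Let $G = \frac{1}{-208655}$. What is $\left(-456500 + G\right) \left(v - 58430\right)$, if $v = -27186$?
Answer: $\frac{8155010258205616}{208655} \approx 3.9084 \cdot 10^{10}$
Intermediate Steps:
$G = - \frac{1}{208655} \approx -4.7926 \cdot 10^{-6}$
$\left(-456500 + G\right) \left(v - 58430\right) = \left(-456500 - \frac{1}{208655}\right) \left(-27186 - 58430\right) = \left(- \frac{95251007501}{208655}\right) \left(-85616\right) = \frac{8155010258205616}{208655}$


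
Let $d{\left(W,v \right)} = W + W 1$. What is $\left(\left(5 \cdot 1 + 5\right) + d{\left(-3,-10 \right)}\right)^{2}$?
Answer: $16$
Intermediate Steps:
$d{\left(W,v \right)} = 2 W$ ($d{\left(W,v \right)} = W + W = 2 W$)
$\left(\left(5 \cdot 1 + 5\right) + d{\left(-3,-10 \right)}\right)^{2} = \left(\left(5 \cdot 1 + 5\right) + 2 \left(-3\right)\right)^{2} = \left(\left(5 + 5\right) - 6\right)^{2} = \left(10 - 6\right)^{2} = 4^{2} = 16$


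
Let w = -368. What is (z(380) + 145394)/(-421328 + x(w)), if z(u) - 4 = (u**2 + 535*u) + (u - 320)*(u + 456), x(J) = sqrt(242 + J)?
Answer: -114444903312/88758641855 - 814887*I*sqrt(14)/88758641855 ≈ -1.2894 - 3.4352e-5*I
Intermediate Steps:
z(u) = 4 + u**2 + 535*u + (-320 + u)*(456 + u) (z(u) = 4 + ((u**2 + 535*u) + (u - 320)*(u + 456)) = 4 + ((u**2 + 535*u) + (-320 + u)*(456 + u)) = 4 + (u**2 + 535*u + (-320 + u)*(456 + u)) = 4 + u**2 + 535*u + (-320 + u)*(456 + u))
(z(380) + 145394)/(-421328 + x(w)) = ((-145916 + 2*380**2 + 671*380) + 145394)/(-421328 + sqrt(242 - 368)) = ((-145916 + 2*144400 + 254980) + 145394)/(-421328 + sqrt(-126)) = ((-145916 + 288800 + 254980) + 145394)/(-421328 + 3*I*sqrt(14)) = (397864 + 145394)/(-421328 + 3*I*sqrt(14)) = 543258/(-421328 + 3*I*sqrt(14))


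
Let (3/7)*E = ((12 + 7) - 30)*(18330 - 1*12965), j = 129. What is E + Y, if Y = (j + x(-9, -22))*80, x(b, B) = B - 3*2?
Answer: -388865/3 ≈ -1.2962e+5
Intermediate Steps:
x(b, B) = -6 + B (x(b, B) = B - 6 = -6 + B)
Y = 8080 (Y = (129 + (-6 - 22))*80 = (129 - 28)*80 = 101*80 = 8080)
E = -413105/3 (E = 7*(((12 + 7) - 30)*(18330 - 1*12965))/3 = 7*((19 - 30)*(18330 - 12965))/3 = 7*(-11*5365)/3 = (7/3)*(-59015) = -413105/3 ≈ -1.3770e+5)
E + Y = -413105/3 + 8080 = -388865/3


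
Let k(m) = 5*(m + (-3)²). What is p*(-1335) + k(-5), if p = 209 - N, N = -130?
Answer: -452545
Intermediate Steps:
p = 339 (p = 209 - 1*(-130) = 209 + 130 = 339)
k(m) = 45 + 5*m (k(m) = 5*(m + 9) = 5*(9 + m) = 45 + 5*m)
p*(-1335) + k(-5) = 339*(-1335) + (45 + 5*(-5)) = -452565 + (45 - 25) = -452565 + 20 = -452545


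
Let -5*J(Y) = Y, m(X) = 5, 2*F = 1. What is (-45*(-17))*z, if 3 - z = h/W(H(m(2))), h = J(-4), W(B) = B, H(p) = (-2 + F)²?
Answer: 2023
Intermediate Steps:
F = ½ (F = (½)*1 = ½ ≈ 0.50000)
H(p) = 9/4 (H(p) = (-2 + ½)² = (-3/2)² = 9/4)
J(Y) = -Y/5
h = ⅘ (h = -⅕*(-4) = ⅘ ≈ 0.80000)
z = 119/45 (z = 3 - 4/(5*9/4) = 3 - 4*4/(5*9) = 3 - 1*16/45 = 3 - 16/45 = 119/45 ≈ 2.6444)
(-45*(-17))*z = -45*(-17)*(119/45) = 765*(119/45) = 2023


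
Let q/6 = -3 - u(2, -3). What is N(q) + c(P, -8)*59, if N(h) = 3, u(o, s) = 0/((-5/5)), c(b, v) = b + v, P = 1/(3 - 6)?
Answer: -1466/3 ≈ -488.67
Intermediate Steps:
P = -⅓ (P = 1/(-3) = -⅓ ≈ -0.33333)
u(o, s) = 0 (u(o, s) = 0/((-5*⅕)) = 0/(-1) = 0*(-1) = 0)
q = -18 (q = 6*(-3 - 1*0) = 6*(-3 + 0) = 6*(-3) = -18)
N(q) + c(P, -8)*59 = 3 + (-⅓ - 8)*59 = 3 - 25/3*59 = 3 - 1475/3 = -1466/3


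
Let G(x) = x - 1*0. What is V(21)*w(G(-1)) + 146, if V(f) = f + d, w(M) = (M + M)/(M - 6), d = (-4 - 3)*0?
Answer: 152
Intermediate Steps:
d = 0 (d = -7*0 = 0)
G(x) = x (G(x) = x + 0 = x)
w(M) = 2*M/(-6 + M) (w(M) = (2*M)/(-6 + M) = 2*M/(-6 + M))
V(f) = f (V(f) = f + 0 = f)
V(21)*w(G(-1)) + 146 = 21*(2*(-1)/(-6 - 1)) + 146 = 21*(2*(-1)/(-7)) + 146 = 21*(2*(-1)*(-1/7)) + 146 = 21*(2/7) + 146 = 6 + 146 = 152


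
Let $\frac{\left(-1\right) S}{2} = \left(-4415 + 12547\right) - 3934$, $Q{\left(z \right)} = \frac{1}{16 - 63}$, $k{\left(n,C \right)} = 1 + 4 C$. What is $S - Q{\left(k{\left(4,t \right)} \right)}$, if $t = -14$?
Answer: $- \frac{394611}{47} \approx -8396.0$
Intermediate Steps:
$Q{\left(z \right)} = - \frac{1}{47}$ ($Q{\left(z \right)} = \frac{1}{-47} = - \frac{1}{47}$)
$S = -8396$ ($S = - 2 \left(\left(-4415 + 12547\right) - 3934\right) = - 2 \left(8132 - 3934\right) = \left(-2\right) 4198 = -8396$)
$S - Q{\left(k{\left(4,t \right)} \right)} = -8396 - - \frac{1}{47} = -8396 + \frac{1}{47} = - \frac{394611}{47}$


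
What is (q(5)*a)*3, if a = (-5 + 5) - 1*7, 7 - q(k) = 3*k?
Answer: 168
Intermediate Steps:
q(k) = 7 - 3*k
a = -7 (a = 0 - 7 = -7)
(q(5)*a)*3 = ((7 - 3*5)*(-7))*3 = ((7 - 15)*(-7))*3 = -8*(-7)*3 = 56*3 = 168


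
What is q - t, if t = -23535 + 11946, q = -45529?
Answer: -33940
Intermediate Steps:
t = -11589
q - t = -45529 - 1*(-11589) = -45529 + 11589 = -33940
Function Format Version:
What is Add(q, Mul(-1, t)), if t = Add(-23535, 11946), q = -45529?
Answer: -33940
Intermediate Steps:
t = -11589
Add(q, Mul(-1, t)) = Add(-45529, Mul(-1, -11589)) = Add(-45529, 11589) = -33940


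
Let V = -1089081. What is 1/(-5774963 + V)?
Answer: -1/6864044 ≈ -1.4569e-7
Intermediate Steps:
1/(-5774963 + V) = 1/(-5774963 - 1089081) = 1/(-6864044) = -1/6864044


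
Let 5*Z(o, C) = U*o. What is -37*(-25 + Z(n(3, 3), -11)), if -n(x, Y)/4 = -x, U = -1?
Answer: 5069/5 ≈ 1013.8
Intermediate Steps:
n(x, Y) = 4*x (n(x, Y) = -(-4)*x = 4*x)
Z(o, C) = -o/5 (Z(o, C) = (-o)/5 = -o/5)
-37*(-25 + Z(n(3, 3), -11)) = -37*(-25 - 4*3/5) = -37*(-25 - 1/5*12) = -37*(-25 - 12/5) = -37*(-137/5) = 5069/5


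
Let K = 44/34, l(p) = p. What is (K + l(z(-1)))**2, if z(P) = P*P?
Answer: 1521/289 ≈ 5.2630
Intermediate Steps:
z(P) = P**2
K = 22/17 (K = 44*(1/34) = 22/17 ≈ 1.2941)
(K + l(z(-1)))**2 = (22/17 + (-1)**2)**2 = (22/17 + 1)**2 = (39/17)**2 = 1521/289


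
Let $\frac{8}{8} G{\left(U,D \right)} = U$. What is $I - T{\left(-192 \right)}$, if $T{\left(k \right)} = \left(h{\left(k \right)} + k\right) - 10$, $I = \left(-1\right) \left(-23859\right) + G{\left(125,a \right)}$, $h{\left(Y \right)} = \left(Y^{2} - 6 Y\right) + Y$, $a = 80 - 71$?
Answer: $-13638$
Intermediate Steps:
$a = 9$ ($a = 80 - 71 = 9$)
$G{\left(U,D \right)} = U$
$h{\left(Y \right)} = Y^{2} - 5 Y$
$I = 23984$ ($I = \left(-1\right) \left(-23859\right) + 125 = 23859 + 125 = 23984$)
$T{\left(k \right)} = -10 + k + k \left(-5 + k\right)$ ($T{\left(k \right)} = \left(k \left(-5 + k\right) + k\right) - 10 = \left(k + k \left(-5 + k\right)\right) - 10 = -10 + k + k \left(-5 + k\right)$)
$I - T{\left(-192 \right)} = 23984 - \left(-10 - 192 - 192 \left(-5 - 192\right)\right) = 23984 - \left(-10 - 192 - -37824\right) = 23984 - \left(-10 - 192 + 37824\right) = 23984 - 37622 = -13638$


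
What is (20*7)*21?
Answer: 2940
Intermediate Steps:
(20*7)*21 = 140*21 = 2940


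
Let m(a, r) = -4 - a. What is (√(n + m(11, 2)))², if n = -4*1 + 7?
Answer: -12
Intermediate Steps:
n = 3 (n = -4 + 7 = 3)
(√(n + m(11, 2)))² = (√(3 + (-4 - 1*11)))² = (√(3 + (-4 - 11)))² = (√(3 - 15))² = (√(-12))² = (2*I*√3)² = -12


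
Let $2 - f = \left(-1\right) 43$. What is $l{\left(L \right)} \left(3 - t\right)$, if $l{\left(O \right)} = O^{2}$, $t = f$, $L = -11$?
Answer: $-5082$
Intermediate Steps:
$f = 45$ ($f = 2 - \left(-1\right) 43 = 2 - -43 = 2 + 43 = 45$)
$t = 45$
$l{\left(L \right)} \left(3 - t\right) = \left(-11\right)^{2} \left(3 - 45\right) = 121 \left(3 - 45\right) = 121 \left(-42\right) = -5082$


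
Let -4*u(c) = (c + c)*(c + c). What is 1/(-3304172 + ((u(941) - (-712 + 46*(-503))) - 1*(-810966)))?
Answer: -1/3354837 ≈ -2.9808e-7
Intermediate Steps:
u(c) = -c² (u(c) = -(c + c)*(c + c)/4 = -2*c*2*c/4 = -c²)
1/(-3304172 + ((u(941) - (-712 + 46*(-503))) - 1*(-810966))) = 1/(-3304172 + ((-1*941² - (-712 + 46*(-503))) - 1*(-810966))) = 1/(-3304172 + ((-1*885481 - (-712 - 23138)) + 810966)) = 1/(-3304172 + ((-885481 - 1*(-23850)) + 810966)) = 1/(-3304172 + ((-885481 + 23850) + 810966)) = 1/(-3304172 + (-861631 + 810966)) = 1/(-3304172 - 50665) = 1/(-3354837) = -1/3354837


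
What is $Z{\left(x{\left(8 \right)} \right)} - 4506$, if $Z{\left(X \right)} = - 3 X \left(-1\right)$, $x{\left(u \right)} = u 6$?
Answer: $-4362$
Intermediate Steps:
$x{\left(u \right)} = 6 u$
$Z{\left(X \right)} = 3 X$
$Z{\left(x{\left(8 \right)} \right)} - 4506 = 3 \cdot 6 \cdot 8 - 4506 = 3 \cdot 48 - 4506 = 144 - 4506 = -4362$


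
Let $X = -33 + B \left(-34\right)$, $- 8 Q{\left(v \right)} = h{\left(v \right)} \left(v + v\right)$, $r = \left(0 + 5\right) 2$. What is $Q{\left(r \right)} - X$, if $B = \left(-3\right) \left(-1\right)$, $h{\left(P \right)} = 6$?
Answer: $120$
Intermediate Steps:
$r = 10$ ($r = 5 \cdot 2 = 10$)
$Q{\left(v \right)} = - \frac{3 v}{2}$ ($Q{\left(v \right)} = - \frac{6 \left(v + v\right)}{8} = - \frac{6 \cdot 2 v}{8} = - \frac{12 v}{8} = - \frac{3 v}{2}$)
$B = 3$
$X = -135$ ($X = -33 + 3 \left(-34\right) = -33 - 102 = -135$)
$Q{\left(r \right)} - X = \left(- \frac{3}{2}\right) 10 - -135 = -15 + 135 = 120$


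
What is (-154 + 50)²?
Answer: 10816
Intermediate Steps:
(-154 + 50)² = (-104)² = 10816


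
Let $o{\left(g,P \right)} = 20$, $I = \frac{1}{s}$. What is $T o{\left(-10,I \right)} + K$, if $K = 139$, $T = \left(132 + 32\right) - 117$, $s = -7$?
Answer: $1079$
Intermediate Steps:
$I = - \frac{1}{7}$ ($I = \frac{1}{-7} = - \frac{1}{7} \approx -0.14286$)
$T = 47$ ($T = 164 - 117 = 47$)
$T o{\left(-10,I \right)} + K = 47 \cdot 20 + 139 = 940 + 139 = 1079$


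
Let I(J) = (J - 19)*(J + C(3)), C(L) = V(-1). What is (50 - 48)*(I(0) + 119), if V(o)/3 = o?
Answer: 352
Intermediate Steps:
V(o) = 3*o
C(L) = -3 (C(L) = 3*(-1) = -3)
I(J) = (-19 + J)*(-3 + J) (I(J) = (J - 19)*(J - 3) = (-19 + J)*(-3 + J))
(50 - 48)*(I(0) + 119) = (50 - 48)*((57 + 0**2 - 22*0) + 119) = 2*((57 + 0 + 0) + 119) = 2*(57 + 119) = 2*176 = 352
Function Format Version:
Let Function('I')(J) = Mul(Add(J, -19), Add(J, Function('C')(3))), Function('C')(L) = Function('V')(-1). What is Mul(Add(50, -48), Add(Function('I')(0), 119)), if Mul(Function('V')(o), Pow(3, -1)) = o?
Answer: 352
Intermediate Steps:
Function('V')(o) = Mul(3, o)
Function('C')(L) = -3 (Function('C')(L) = Mul(3, -1) = -3)
Function('I')(J) = Mul(Add(-19, J), Add(-3, J)) (Function('I')(J) = Mul(Add(J, -19), Add(J, -3)) = Mul(Add(-19, J), Add(-3, J)))
Mul(Add(50, -48), Add(Function('I')(0), 119)) = Mul(Add(50, -48), Add(Add(57, Pow(0, 2), Mul(-22, 0)), 119)) = Mul(2, Add(Add(57, 0, 0), 119)) = Mul(2, Add(57, 119)) = Mul(2, 176) = 352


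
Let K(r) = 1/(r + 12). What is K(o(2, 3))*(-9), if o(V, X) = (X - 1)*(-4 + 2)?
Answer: -9/8 ≈ -1.1250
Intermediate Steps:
o(V, X) = 2 - 2*X (o(V, X) = (-1 + X)*(-2) = 2 - 2*X)
K(r) = 1/(12 + r)
K(o(2, 3))*(-9) = -9/(12 + (2 - 2*3)) = -9/(12 + (2 - 6)) = -9/(12 - 4) = -9/8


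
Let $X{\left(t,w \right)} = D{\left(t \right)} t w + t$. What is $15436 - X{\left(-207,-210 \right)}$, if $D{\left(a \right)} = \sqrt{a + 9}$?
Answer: $15643 - 130410 i \sqrt{22} \approx 15643.0 - 6.1168 \cdot 10^{5} i$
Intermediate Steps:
$D{\left(a \right)} = \sqrt{9 + a}$
$X{\left(t,w \right)} = t + t w \sqrt{9 + t}$ ($X{\left(t,w \right)} = \sqrt{9 + t} t w + t = t \sqrt{9 + t} w + t = t w \sqrt{9 + t} + t = t + t w \sqrt{9 + t}$)
$15436 - X{\left(-207,-210 \right)} = 15436 - - 207 \left(1 - 210 \sqrt{9 - 207}\right) = 15436 - - 207 \left(1 - 210 \sqrt{-198}\right) = 15436 - - 207 \left(1 - 210 \cdot 3 i \sqrt{22}\right) = 15436 - - 207 \left(1 - 630 i \sqrt{22}\right) = 15436 - \left(-207 + 130410 i \sqrt{22}\right) = 15436 + \left(207 - 130410 i \sqrt{22}\right) = 15643 - 130410 i \sqrt{22}$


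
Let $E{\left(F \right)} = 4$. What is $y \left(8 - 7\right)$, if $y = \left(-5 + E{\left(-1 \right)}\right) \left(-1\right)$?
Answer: $1$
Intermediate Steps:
$y = 1$ ($y = \left(-5 + 4\right) \left(-1\right) = \left(-1\right) \left(-1\right) = 1$)
$y \left(8 - 7\right) = 1 \left(8 - 7\right) = 1 \cdot 1 = 1$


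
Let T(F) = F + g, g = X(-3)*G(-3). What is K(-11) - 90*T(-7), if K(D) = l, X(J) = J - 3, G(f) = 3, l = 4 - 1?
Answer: 2253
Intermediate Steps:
l = 3
X(J) = -3 + J
K(D) = 3
g = -18 (g = (-3 - 3)*3 = -6*3 = -18)
T(F) = -18 + F (T(F) = F - 18 = -18 + F)
K(-11) - 90*T(-7) = 3 - 90*(-18 - 7) = 3 - 90*(-25) = 3 + 2250 = 2253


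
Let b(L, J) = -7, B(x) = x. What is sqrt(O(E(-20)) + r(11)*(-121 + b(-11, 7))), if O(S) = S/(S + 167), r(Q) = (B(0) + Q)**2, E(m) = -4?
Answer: 2*I*sqrt(102875331)/163 ≈ 124.45*I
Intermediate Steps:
r(Q) = Q**2 (r(Q) = (0 + Q)**2 = Q**2)
O(S) = S/(167 + S)
sqrt(O(E(-20)) + r(11)*(-121 + b(-11, 7))) = sqrt(-4/(167 - 4) + 11**2*(-121 - 7)) = sqrt(-4/163 + 121*(-128)) = sqrt(-4*1/163 - 15488) = sqrt(-4/163 - 15488) = sqrt(-2524548/163) = 2*I*sqrt(102875331)/163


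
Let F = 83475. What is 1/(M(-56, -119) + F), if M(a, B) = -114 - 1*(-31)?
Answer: 1/83392 ≈ 1.1992e-5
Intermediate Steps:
M(a, B) = -83 (M(a, B) = -114 + 31 = -83)
1/(M(-56, -119) + F) = 1/(-83 + 83475) = 1/83392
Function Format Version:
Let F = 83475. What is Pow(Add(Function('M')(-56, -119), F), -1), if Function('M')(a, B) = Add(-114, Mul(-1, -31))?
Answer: Rational(1, 83392) ≈ 1.1992e-5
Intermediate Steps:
Function('M')(a, B) = -83 (Function('M')(a, B) = Add(-114, 31) = -83)
Pow(Add(Function('M')(-56, -119), F), -1) = Pow(Add(-83, 83475), -1) = Pow(83392, -1) = Rational(1, 83392)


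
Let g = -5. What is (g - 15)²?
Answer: 400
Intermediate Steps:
(g - 15)² = (-5 - 15)² = (-20)² = 400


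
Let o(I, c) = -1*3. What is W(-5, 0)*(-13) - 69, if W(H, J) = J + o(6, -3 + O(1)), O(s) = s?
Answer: -30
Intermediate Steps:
o(I, c) = -3
W(H, J) = -3 + J (W(H, J) = J - 3 = -3 + J)
W(-5, 0)*(-13) - 69 = (-3 + 0)*(-13) - 69 = -3*(-13) - 69 = 39 - 69 = -30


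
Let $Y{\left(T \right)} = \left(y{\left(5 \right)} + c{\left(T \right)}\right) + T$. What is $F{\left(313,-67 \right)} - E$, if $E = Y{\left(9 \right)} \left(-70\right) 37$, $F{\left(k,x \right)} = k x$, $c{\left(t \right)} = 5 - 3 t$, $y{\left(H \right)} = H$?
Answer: $-41691$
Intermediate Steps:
$Y{\left(T \right)} = 10 - 2 T$ ($Y{\left(T \right)} = \left(5 - \left(-5 + 3 T\right)\right) + T = \left(10 - 3 T\right) + T = 10 - 2 T$)
$E = 20720$ ($E = \left(10 - 18\right) \left(-70\right) 37 = \left(-8\right) \left(-70\right) 37 = 560 \cdot 37 = 20720$)
$F{\left(313,-67 \right)} - E = 313 \left(-67\right) - 20720 = -20971 - 20720 = -41691$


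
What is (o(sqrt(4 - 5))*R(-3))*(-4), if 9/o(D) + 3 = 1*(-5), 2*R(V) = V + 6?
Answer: 27/4 ≈ 6.7500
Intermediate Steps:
R(V) = 3 + V/2 (R(V) = (V + 6)/2 = (6 + V)/2 = 3 + V/2)
o(D) = -9/8 (o(D) = 9/(-3 + 1*(-5)) = 9/(-3 - 5) = 9/(-8) = 9*(-1/8) = -9/8)
(o(sqrt(4 - 5))*R(-3))*(-4) = -9*(3 + (1/2)*(-3))/8*(-4) = -9*(3 - 3/2)/8*(-4) = -9/8*3/2*(-4) = -27/16*(-4) = 27/4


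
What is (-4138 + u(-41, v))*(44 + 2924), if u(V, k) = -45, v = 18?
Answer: -12415144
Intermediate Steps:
(-4138 + u(-41, v))*(44 + 2924) = (-4138 - 45)*(44 + 2924) = -4183*2968 = -12415144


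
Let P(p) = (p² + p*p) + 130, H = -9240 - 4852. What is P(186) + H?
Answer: 55230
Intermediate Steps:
H = -14092
P(p) = 130 + 2*p² (P(p) = (p² + p²) + 130 = 2*p² + 130 = 130 + 2*p²)
P(186) + H = (130 + 2*186²) - 14092 = (130 + 2*34596) - 14092 = (130 + 69192) - 14092 = 69322 - 14092 = 55230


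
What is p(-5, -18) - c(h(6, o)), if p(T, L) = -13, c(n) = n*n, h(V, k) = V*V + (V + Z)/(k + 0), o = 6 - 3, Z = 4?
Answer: -14041/9 ≈ -1560.1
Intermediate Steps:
o = 3
h(V, k) = V² + (4 + V)/k (h(V, k) = V*V + (V + 4)/(k + 0) = V² + (4 + V)/k)
c(n) = n²
p(-5, -18) - c(h(6, o)) = -13 - ((4 + 6 + 3*6²)/3)² = -13 - ((4 + 6 + 3*36)/3)² = -13 - ((4 + 6 + 108)/3)² = -13 - ((⅓)*118)² = -13 - (118/3)² = -13 - 1*13924/9 = -13 - 13924/9 = -14041/9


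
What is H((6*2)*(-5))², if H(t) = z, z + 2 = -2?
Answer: 16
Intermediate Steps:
z = -4 (z = -2 - 2 = -4)
H(t) = -4
H((6*2)*(-5))² = (-4)² = 16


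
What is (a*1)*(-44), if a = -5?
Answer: 220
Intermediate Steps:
(a*1)*(-44) = -5*1*(-44) = -5*(-44) = 220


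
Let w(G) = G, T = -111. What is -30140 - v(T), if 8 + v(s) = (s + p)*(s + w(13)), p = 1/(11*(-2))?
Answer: -451159/11 ≈ -41014.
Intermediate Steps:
p = -1/22 (p = 1/(-22) = -1/22 ≈ -0.045455)
v(s) = -8 + (13 + s)*(-1/22 + s) (v(s) = -8 + (s - 1/22)*(s + 13) = -8 + (-1/22 + s)*(13 + s) = -8 + (13 + s)*(-1/22 + s))
-30140 - v(T) = -30140 - (-189/22 + (-111)² + (285/22)*(-111)) = -30140 - (-189/22 + 12321 - 31635/22) = -30140 - 1*119619/11 = -30140 - 119619/11 = -451159/11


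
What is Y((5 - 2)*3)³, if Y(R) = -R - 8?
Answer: -4913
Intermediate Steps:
Y(R) = -8 - R
Y((5 - 2)*3)³ = (-8 - (5 - 2)*3)³ = (-8 - 3*3)³ = (-8 - 1*9)³ = (-8 - 9)³ = (-17)³ = -4913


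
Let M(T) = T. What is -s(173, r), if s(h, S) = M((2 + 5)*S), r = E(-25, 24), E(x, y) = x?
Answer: 175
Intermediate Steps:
r = -25
s(h, S) = 7*S (s(h, S) = (2 + 5)*S = 7*S)
-s(173, r) = -7*(-25) = -1*(-175) = 175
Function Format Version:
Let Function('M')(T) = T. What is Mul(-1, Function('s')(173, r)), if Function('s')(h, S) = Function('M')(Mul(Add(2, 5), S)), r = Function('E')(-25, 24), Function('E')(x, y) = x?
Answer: 175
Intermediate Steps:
r = -25
Function('s')(h, S) = Mul(7, S) (Function('s')(h, S) = Mul(Add(2, 5), S) = Mul(7, S))
Mul(-1, Function('s')(173, r)) = Mul(-1, Mul(7, -25)) = Mul(-1, -175) = 175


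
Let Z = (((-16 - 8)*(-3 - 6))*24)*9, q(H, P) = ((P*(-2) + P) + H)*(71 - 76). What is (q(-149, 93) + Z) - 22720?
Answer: 25146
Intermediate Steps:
q(H, P) = -5*H + 5*P (q(H, P) = ((-2*P + P) + H)*(-5) = (-P + H)*(-5) = (H - P)*(-5) = -5*H + 5*P)
Z = 46656 (Z = (-24*(-9)*24)*9 = (216*24)*9 = 5184*9 = 46656)
(q(-149, 93) + Z) - 22720 = ((-5*(-149) + 5*93) + 46656) - 22720 = ((745 + 465) + 46656) - 22720 = (1210 + 46656) - 22720 = 47866 - 22720 = 25146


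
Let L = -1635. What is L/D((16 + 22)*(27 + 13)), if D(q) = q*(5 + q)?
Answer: -327/463600 ≈ -0.00070535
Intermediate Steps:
L/D((16 + 22)*(27 + 13)) = -1635*1/((5 + (16 + 22)*(27 + 13))*(16 + 22)*(27 + 13)) = -1635*1/(1520*(5 + 38*40)) = -1635*1/(1520*(5 + 1520)) = -1635/(1520*1525) = -1635/2318000 = -1635*1/2318000 = -327/463600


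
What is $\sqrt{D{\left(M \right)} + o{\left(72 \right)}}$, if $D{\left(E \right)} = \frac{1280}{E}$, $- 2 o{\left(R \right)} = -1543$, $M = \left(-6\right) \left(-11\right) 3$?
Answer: $\frac{17 \sqrt{11726}}{66} \approx 27.892$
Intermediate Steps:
$M = 198$ ($M = 66 \cdot 3 = 198$)
$o{\left(R \right)} = \frac{1543}{2}$ ($o{\left(R \right)} = \left(- \frac{1}{2}\right) \left(-1543\right) = \frac{1543}{2}$)
$\sqrt{D{\left(M \right)} + o{\left(72 \right)}} = \sqrt{\frac{1280}{198} + \frac{1543}{2}} = \sqrt{1280 \cdot \frac{1}{198} + \frac{1543}{2}} = \sqrt{\frac{640}{99} + \frac{1543}{2}} = \sqrt{\frac{154037}{198}} = \frac{17 \sqrt{11726}}{66}$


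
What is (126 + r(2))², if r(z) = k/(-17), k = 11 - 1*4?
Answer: 4558225/289 ≈ 15772.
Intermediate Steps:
k = 7 (k = 11 - 4 = 7)
r(z) = -7/17 (r(z) = 7/(-17) = 7*(-1/17) = -7/17)
(126 + r(2))² = (126 - 7/17)² = (2135/17)² = 4558225/289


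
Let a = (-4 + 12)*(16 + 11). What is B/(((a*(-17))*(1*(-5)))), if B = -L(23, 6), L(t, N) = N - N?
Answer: 0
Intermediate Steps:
a = 216 (a = 8*27 = 216)
L(t, N) = 0
B = 0 (B = -1*0 = 0)
B/(((a*(-17))*(1*(-5)))) = 0/(((216*(-17))*(1*(-5)))) = 0/((-3672*(-5))) = 0/18360 = 0*(1/18360) = 0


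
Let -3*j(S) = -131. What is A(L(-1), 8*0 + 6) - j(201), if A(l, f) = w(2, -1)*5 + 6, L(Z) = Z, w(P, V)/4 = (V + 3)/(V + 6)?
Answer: -89/3 ≈ -29.667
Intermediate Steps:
j(S) = 131/3 (j(S) = -⅓*(-131) = 131/3)
w(P, V) = 4*(3 + V)/(6 + V) (w(P, V) = 4*((V + 3)/(V + 6)) = 4*((3 + V)/(6 + V)) = 4*(3 + V)/(6 + V))
A(l, f) = 14 (A(l, f) = (4*(3 - 1)/(6 - 1))*5 + 6 = (4*2/5)*5 + 6 = (4*(⅕)*2)*5 + 6 = (8/5)*5 + 6 = 8 + 6 = 14)
A(L(-1), 8*0 + 6) - j(201) = 14 - 1*131/3 = 14 - 131/3 = -89/3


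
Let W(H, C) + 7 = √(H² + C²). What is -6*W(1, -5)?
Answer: 42 - 6*√26 ≈ 11.406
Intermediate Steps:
W(H, C) = -7 + √(C² + H²) (W(H, C) = -7 + √(H² + C²) = -7 + √(C² + H²))
-6*W(1, -5) = -6*(-7 + √((-5)² + 1²)) = -6*(-7 + √(25 + 1)) = -6*(-7 + √26) = 42 - 6*√26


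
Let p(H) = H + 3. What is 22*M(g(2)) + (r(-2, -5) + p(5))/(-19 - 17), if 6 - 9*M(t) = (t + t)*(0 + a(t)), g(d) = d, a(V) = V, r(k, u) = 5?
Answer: -21/4 ≈ -5.2500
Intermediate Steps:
p(H) = 3 + H
M(t) = ⅔ - 2*t²/9 (M(t) = ⅔ - (t + t)*(0 + t)/9 = ⅔ - 2*t*t/9 = ⅔ - 2*t²/9)
22*M(g(2)) + (r(-2, -5) + p(5))/(-19 - 17) = 22*(⅔ - 2/9*2²) + (5 + (3 + 5))/(-19 - 17) = 22*(⅔ - 2/9*4) + (5 + 8)/(-36) = 22*(⅔ - 8/9) + 13*(-1/36) = 22*(-2/9) - 13/36 = -44/9 - 13/36 = -21/4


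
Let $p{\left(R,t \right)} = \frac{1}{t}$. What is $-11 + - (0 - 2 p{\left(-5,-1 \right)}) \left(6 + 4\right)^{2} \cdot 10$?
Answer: $-2011$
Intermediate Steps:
$-11 + - (0 - 2 p{\left(-5,-1 \right)}) \left(6 + 4\right)^{2} \cdot 10 = -11 + - (0 - \frac{2}{-1}) \left(6 + 4\right)^{2} \cdot 10 = -11 + - (0 - -2) 10^{2} \cdot 10 = -11 + - (0 + 2) 100 \cdot 10 = -11 + \left(-1\right) 2 \cdot 100 \cdot 10 = -11 + \left(-2\right) 100 \cdot 10 = -11 - 2000 = -2011$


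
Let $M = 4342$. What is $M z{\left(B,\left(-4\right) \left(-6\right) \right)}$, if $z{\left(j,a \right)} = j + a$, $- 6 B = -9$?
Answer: $110721$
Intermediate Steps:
$B = \frac{3}{2}$ ($B = \left(- \frac{1}{6}\right) \left(-9\right) = \frac{3}{2} \approx 1.5$)
$z{\left(j,a \right)} = a + j$
$M z{\left(B,\left(-4\right) \left(-6\right) \right)} = 4342 \left(\left(-4\right) \left(-6\right) + \frac{3}{2}\right) = 4342 \left(24 + \frac{3}{2}\right) = 4342 \cdot \frac{51}{2} = 110721$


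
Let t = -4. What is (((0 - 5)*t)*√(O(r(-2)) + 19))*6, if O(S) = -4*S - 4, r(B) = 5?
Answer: 120*I*√5 ≈ 268.33*I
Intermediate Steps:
O(S) = -4 - 4*S
(((0 - 5)*t)*√(O(r(-2)) + 19))*6 = (((0 - 5)*(-4))*√((-4 - 4*5) + 19))*6 = ((-5*(-4))*√((-4 - 20) + 19))*6 = (20*√(-24 + 19))*6 = (20*√(-5))*6 = (20*(I*√5))*6 = (20*I*√5)*6 = 120*I*√5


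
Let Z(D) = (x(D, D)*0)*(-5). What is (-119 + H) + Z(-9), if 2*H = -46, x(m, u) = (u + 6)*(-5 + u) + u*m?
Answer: -142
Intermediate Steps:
x(m, u) = m*u + (-5 + u)*(6 + u) (x(m, u) = (6 + u)*(-5 + u) + m*u = (-5 + u)*(6 + u) + m*u = m*u + (-5 + u)*(6 + u))
H = -23 (H = (½)*(-46) = -23)
Z(D) = 0 (Z(D) = ((-30 + D + D² + D*D)*0)*(-5) = ((-30 + D + D² + D²)*0)*(-5) = ((-30 + D + 2*D²)*0)*(-5) = 0*(-5) = 0)
(-119 + H) + Z(-9) = (-119 - 23) + 0 = -142 + 0 = -142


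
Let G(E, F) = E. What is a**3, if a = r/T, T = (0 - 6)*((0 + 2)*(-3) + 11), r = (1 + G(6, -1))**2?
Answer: -117649/27000 ≈ -4.3574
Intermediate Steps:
r = 49 (r = (1 + 6)**2 = 7**2 = 49)
T = -30 (T = -6*(2*(-3) + 11) = -6*(-6 + 11) = -6*5 = -30)
a = -49/30 (a = 49/(-30) = 49*(-1/30) = -49/30 ≈ -1.6333)
a**3 = (-49/30)**3 = -117649/27000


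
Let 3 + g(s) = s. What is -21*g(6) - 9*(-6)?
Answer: -9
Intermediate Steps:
g(s) = -3 + s
-21*g(6) - 9*(-6) = -21*(-3 + 6) - 9*(-6) = -21*3 + 54 = -63 + 54 = -9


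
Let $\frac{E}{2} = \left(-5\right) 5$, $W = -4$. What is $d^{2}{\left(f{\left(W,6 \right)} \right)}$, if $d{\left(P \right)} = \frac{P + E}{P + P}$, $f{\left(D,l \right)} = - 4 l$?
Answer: $\frac{1369}{576} \approx 2.3767$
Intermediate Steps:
$E = -50$ ($E = 2 \left(\left(-5\right) 5\right) = 2 \left(-25\right) = -50$)
$d{\left(P \right)} = \frac{-50 + P}{2 P}$ ($d{\left(P \right)} = \frac{P - 50}{P + P} = \frac{-50 + P}{2 P}$)
$d^{2}{\left(f{\left(W,6 \right)} \right)} = \left(\frac{-50 - 24}{2 \left(\left(-4\right) 6\right)}\right)^{2} = \left(\frac{-50 - 24}{2 \left(-24\right)}\right)^{2} = \left(\frac{1}{2} \left(- \frac{1}{24}\right) \left(-74\right)\right)^{2} = \left(\frac{37}{24}\right)^{2} = \frac{1369}{576}$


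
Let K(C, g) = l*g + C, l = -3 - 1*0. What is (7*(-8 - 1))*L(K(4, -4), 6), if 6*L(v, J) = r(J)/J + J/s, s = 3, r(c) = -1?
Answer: -77/4 ≈ -19.250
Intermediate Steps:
l = -3 (l = -3 + 0 = -3)
K(C, g) = C - 3*g (K(C, g) = -3*g + C = C - 3*g)
L(v, J) = -1/(6*J) + J/18 (L(v, J) = (-1/J + J/3)/6 = -1/(6*J) + J/18)
(7*(-8 - 1))*L(K(4, -4), 6) = (7*(-8 - 1))*((1/18)*(-3 + 6²)/6) = (7*(-9))*((1/18)*(⅙)*(-3 + 36)) = -7*33/(2*6) = -63*11/36 = -77/4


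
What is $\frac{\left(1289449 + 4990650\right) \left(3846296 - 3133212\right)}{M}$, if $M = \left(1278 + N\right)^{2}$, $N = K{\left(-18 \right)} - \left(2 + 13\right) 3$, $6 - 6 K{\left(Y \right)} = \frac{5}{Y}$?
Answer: $\frac{52234169377045824}{17762758729} \approx 2.9407 \cdot 10^{6}$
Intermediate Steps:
$K{\left(Y \right)} = 1 - \frac{5}{6 Y}$ ($K{\left(Y \right)} = 1 - \frac{5 \frac{1}{Y}}{6} = 1 - \frac{5}{6 Y}$)
$N = - \frac{4747}{108}$ ($N = \frac{- \frac{5}{6} - 18}{-18} - \left(2 + 13\right) 3 = \left(- \frac{1}{18}\right) \left(- \frac{113}{6}\right) - 15 \cdot 3 = \frac{113}{108} - 45 = - \frac{4747}{108} \approx -43.954$)
$M = \frac{17762758729}{11664}$ ($M = \left(1278 - \frac{4747}{108}\right)^{2} = \left(\frac{133277}{108}\right)^{2} = \frac{17762758729}{11664} \approx 1.5229 \cdot 10^{6}$)
$\frac{\left(1289449 + 4990650\right) \left(3846296 - 3133212\right)}{M} = \frac{\left(1289449 + 4990650\right) \left(3846296 - 3133212\right)}{\frac{17762758729}{11664}} = 6280099 \cdot 713084 \cdot \frac{11664}{17762758729} = 4478238115316 \cdot \frac{11664}{17762758729} = \frac{52234169377045824}{17762758729}$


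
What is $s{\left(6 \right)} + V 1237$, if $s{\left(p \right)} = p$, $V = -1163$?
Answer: $-1438625$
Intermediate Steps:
$s{\left(6 \right)} + V 1237 = 6 - 1438631 = -1438625$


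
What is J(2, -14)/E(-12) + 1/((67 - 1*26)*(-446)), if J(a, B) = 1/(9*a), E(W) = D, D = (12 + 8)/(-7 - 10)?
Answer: -155611/3291480 ≈ -0.047277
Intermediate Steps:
D = -20/17 (D = 20/(-17) = 20*(-1/17) = -20/17 ≈ -1.1765)
E(W) = -20/17
J(a, B) = 1/(9*a)
J(2, -14)/E(-12) + 1/((67 - 1*26)*(-446)) = ((⅑)/2)/(-20/17) + 1/((67 - 1*26)*(-446)) = ((⅑)*(½))*(-17/20) - 1/446/(67 - 26) = (1/18)*(-17/20) - 1/446/41 = -17/360 + (1/41)*(-1/446) = -17/360 - 1/18286 = -155611/3291480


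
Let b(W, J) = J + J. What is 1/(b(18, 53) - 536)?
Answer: -1/430 ≈ -0.0023256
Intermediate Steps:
b(W, J) = 2*J
1/(b(18, 53) - 536) = 1/(2*53 - 536) = 1/(106 - 536) = 1/(-430) = -1/430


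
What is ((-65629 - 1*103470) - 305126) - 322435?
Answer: -796660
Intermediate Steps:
((-65629 - 1*103470) - 305126) - 322435 = ((-65629 - 103470) - 305126) - 322435 = (-169099 - 305126) - 322435 = -474225 - 322435 = -796660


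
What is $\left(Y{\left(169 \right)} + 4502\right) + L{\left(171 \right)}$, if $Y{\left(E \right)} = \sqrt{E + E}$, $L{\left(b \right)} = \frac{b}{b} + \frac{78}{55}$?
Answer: $\frac{247743}{55} + 13 \sqrt{2} \approx 4522.8$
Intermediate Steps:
$L{\left(b \right)} = \frac{133}{55}$ ($L{\left(b \right)} = 1 + 78 \cdot \frac{1}{55} = 1 + \frac{78}{55} = \frac{133}{55}$)
$Y{\left(E \right)} = \sqrt{2} \sqrt{E}$ ($Y{\left(E \right)} = \sqrt{2 E} = \sqrt{2} \sqrt{E}$)
$\left(Y{\left(169 \right)} + 4502\right) + L{\left(171 \right)} = \left(\sqrt{2} \sqrt{169} + 4502\right) + \frac{133}{55} = \left(\sqrt{2} \cdot 13 + 4502\right) + \frac{133}{55} = \left(13 \sqrt{2} + 4502\right) + \frac{133}{55} = \left(4502 + 13 \sqrt{2}\right) + \frac{133}{55} = \frac{247743}{55} + 13 \sqrt{2}$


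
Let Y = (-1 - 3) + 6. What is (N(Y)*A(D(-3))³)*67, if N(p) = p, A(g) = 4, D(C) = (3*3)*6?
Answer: 8576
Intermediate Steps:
D(C) = 54 (D(C) = 9*6 = 54)
Y = 2 (Y = -4 + 6 = 2)
(N(Y)*A(D(-3))³)*67 = (2*4³)*67 = (2*64)*67 = 128*67 = 8576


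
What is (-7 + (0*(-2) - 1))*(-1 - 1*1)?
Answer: 16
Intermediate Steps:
(-7 + (0*(-2) - 1))*(-1 - 1*1) = (-7 + (0 - 1))*(-1 - 1) = (-7 - 1)*(-2) = -8*(-2) = 16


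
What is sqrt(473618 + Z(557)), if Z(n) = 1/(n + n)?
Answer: sqrt(587758044642)/1114 ≈ 688.20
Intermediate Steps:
Z(n) = 1/(2*n)
sqrt(473618 + Z(557)) = sqrt(473618 + (1/2)/557) = sqrt(473618 + (1/2)*(1/557)) = sqrt(473618 + 1/1114) = sqrt(527610453/1114) = sqrt(587758044642)/1114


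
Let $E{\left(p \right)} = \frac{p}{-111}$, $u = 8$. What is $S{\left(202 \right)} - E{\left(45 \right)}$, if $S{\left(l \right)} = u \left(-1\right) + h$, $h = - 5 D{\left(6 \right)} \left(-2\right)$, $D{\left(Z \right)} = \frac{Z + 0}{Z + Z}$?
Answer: $- \frac{96}{37} \approx -2.5946$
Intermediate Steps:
$D{\left(Z \right)} = \frac{1}{2}$ ($D{\left(Z \right)} = \frac{Z}{2 Z} = Z \frac{1}{2 Z} = \frac{1}{2}$)
$h = 5$ ($h = \left(-5\right) \frac{1}{2} \left(-2\right) = \left(- \frac{5}{2}\right) \left(-2\right) = 5$)
$S{\left(l \right)} = -3$ ($S{\left(l \right)} = 8 \left(-1\right) + 5 = -8 + 5 = -3$)
$E{\left(p \right)} = - \frac{p}{111}$ ($E{\left(p \right)} = p \left(- \frac{1}{111}\right) = - \frac{p}{111}$)
$S{\left(202 \right)} - E{\left(45 \right)} = -3 - \left(- \frac{1}{111}\right) 45 = -3 - - \frac{15}{37} = -3 + \frac{15}{37} = - \frac{96}{37}$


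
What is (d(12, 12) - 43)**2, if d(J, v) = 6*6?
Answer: 49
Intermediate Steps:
d(J, v) = 36
(d(12, 12) - 43)**2 = (36 - 43)**2 = (-7)**2 = 49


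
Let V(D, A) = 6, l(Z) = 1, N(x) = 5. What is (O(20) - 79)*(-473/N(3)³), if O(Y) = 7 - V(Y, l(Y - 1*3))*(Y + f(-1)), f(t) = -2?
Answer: 17028/25 ≈ 681.12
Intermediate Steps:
O(Y) = 19 - 6*Y (O(Y) = 7 - 6*(Y - 2) = 7 - 6*(-2 + Y) = 7 - (-12 + 6*Y) = 7 + (12 - 6*Y) = 19 - 6*Y)
(O(20) - 79)*(-473/N(3)³) = ((19 - 6*20) - 79)*(-473/(5³)) = ((19 - 120) - 79)*(-473/125) = (-101 - 79)*(-473*1/125) = -180*(-473/125) = 17028/25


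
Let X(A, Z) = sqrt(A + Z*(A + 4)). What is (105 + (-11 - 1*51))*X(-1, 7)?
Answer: 86*sqrt(5) ≈ 192.30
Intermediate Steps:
X(A, Z) = sqrt(A + Z*(4 + A))
(105 + (-11 - 1*51))*X(-1, 7) = (105 + (-11 - 1*51))*sqrt(-1 + 4*7 - 1*7) = (105 + (-11 - 51))*sqrt(-1 + 28 - 7) = (105 - 62)*sqrt(20) = 43*(2*sqrt(5)) = 86*sqrt(5)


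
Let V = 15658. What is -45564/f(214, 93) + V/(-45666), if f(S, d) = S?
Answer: -521019109/2443131 ≈ -213.26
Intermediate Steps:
-45564/f(214, 93) + V/(-45666) = -45564/214 + 15658/(-45666) = -45564*1/214 + 15658*(-1/45666) = -22782/107 - 7829/22833 = -521019109/2443131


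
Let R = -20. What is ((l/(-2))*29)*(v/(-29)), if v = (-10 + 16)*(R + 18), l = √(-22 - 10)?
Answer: -24*I*√2 ≈ -33.941*I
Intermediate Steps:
l = 4*I*√2 (l = √(-32) = 4*I*√2 ≈ 5.6569*I)
v = -12 (v = (-10 + 16)*(-20 + 18) = 6*(-2) = -12)
((l/(-2))*29)*(v/(-29)) = (((4*I*√2)/(-2))*29)*(-12/(-29)) = (((4*I*√2)*(-½))*29)*(-12*(-1/29)) = (-2*I*√2*29)*(12/29) = -58*I*√2*(12/29) = -24*I*√2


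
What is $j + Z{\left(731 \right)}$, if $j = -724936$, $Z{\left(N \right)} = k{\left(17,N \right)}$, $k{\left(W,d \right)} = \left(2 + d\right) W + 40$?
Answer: $-712435$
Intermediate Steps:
$k{\left(W,d \right)} = 40 + W \left(2 + d\right)$ ($k{\left(W,d \right)} = W \left(2 + d\right) + 40 = 40 + W \left(2 + d\right)$)
$Z{\left(N \right)} = 74 + 17 N$ ($Z{\left(N \right)} = 40 + 2 \cdot 17 + 17 N = 40 + 34 + 17 N = 74 + 17 N$)
$j + Z{\left(731 \right)} = -724936 + \left(74 + 17 \cdot 731\right) = -724936 + \left(74 + 12427\right) = -724936 + 12501 = -712435$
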